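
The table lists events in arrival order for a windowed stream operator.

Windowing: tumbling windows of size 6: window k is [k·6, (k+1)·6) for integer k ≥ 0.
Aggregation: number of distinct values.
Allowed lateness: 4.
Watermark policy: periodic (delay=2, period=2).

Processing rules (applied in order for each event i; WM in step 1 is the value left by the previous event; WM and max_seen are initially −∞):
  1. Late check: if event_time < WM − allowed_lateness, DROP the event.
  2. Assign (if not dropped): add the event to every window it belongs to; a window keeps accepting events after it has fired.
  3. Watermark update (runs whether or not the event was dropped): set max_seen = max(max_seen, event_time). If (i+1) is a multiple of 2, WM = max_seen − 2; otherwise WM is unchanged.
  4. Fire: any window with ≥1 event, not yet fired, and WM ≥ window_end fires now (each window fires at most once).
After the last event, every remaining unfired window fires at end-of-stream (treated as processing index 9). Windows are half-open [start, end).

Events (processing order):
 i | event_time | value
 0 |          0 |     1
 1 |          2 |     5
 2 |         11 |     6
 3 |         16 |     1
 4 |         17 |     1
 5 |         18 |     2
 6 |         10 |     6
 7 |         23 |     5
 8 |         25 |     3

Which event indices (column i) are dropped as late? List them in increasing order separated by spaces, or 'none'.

i=0 t=0 v=1: → [0,6); WM=−∞
i=1 t=2 v=5: → [0,6); WM=0
i=2 t=11 v=6: → [6,12); WM=0
i=3 t=16 v=1: → [12,18); WM=14; [0,6) fires=2 [6,12) fires=1
i=4 t=17 v=1: → [12,18); WM=14
i=5 t=18 v=2: → [18,24); WM=16
i=6 t=10 v=6: DROP (t<16-4); WM=16
i=7 t=23 v=5: → [18,24); WM=21; [12,18) fires=1
i=8 t=25 v=3: → [24,30); WM=21

6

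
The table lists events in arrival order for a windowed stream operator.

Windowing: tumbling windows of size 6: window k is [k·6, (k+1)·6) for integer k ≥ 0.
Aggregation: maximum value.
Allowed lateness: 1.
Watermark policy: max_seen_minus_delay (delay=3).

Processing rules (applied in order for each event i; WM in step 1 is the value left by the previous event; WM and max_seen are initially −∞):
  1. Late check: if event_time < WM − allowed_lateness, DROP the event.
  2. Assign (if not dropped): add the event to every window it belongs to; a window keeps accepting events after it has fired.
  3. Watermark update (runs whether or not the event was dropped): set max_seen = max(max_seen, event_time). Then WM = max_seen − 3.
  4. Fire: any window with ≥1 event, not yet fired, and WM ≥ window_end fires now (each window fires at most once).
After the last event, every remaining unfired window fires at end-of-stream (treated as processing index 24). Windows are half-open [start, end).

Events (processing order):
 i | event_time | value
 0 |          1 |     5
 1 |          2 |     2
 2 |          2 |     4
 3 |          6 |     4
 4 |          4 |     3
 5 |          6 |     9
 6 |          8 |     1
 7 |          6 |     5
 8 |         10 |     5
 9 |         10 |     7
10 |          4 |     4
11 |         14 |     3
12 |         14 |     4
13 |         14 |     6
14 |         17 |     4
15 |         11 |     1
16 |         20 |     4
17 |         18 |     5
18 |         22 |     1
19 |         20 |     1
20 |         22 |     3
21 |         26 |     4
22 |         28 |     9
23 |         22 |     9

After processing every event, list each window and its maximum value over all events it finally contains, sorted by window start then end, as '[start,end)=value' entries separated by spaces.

[0,6)=5 [6,12)=9 [12,18)=6 [18,24)=5 [24,30)=9

i=0 t=1 v=5: → [0,6); WM=-2
i=1 t=2 v=2: → [0,6); WM=-1
i=2 t=2 v=4: → [0,6); WM=-1
i=3 t=6 v=4: → [6,12); WM=3
i=4 t=4 v=3: → [0,6); WM=3
i=5 t=6 v=9: → [6,12); WM=3
i=6 t=8 v=1: → [6,12); WM=5
i=7 t=6 v=5: → [6,12); WM=5
i=8 t=10 v=5: → [6,12); WM=7; [0,6) fires=5
i=9 t=10 v=7: → [6,12); WM=7
i=10 t=4 v=4: DROP (t<7-1); WM=7
i=11 t=14 v=3: → [12,18); WM=11
i=12 t=14 v=4: → [12,18); WM=11
i=13 t=14 v=6: → [12,18); WM=11
i=14 t=17 v=4: → [12,18); WM=14; [6,12) fires=9
i=15 t=11 v=1: DROP (t<14-1); WM=14
i=16 t=20 v=4: → [18,24); WM=17
i=17 t=18 v=5: → [18,24); WM=17
i=18 t=22 v=1: → [18,24); WM=19; [12,18) fires=6
i=19 t=20 v=1: → [18,24); WM=19
i=20 t=22 v=3: → [18,24); WM=19
i=21 t=26 v=4: → [24,30); WM=23
i=22 t=28 v=9: → [24,30); WM=25; [18,24) fires=5
i=23 t=22 v=9: DROP (t<25-1); WM=25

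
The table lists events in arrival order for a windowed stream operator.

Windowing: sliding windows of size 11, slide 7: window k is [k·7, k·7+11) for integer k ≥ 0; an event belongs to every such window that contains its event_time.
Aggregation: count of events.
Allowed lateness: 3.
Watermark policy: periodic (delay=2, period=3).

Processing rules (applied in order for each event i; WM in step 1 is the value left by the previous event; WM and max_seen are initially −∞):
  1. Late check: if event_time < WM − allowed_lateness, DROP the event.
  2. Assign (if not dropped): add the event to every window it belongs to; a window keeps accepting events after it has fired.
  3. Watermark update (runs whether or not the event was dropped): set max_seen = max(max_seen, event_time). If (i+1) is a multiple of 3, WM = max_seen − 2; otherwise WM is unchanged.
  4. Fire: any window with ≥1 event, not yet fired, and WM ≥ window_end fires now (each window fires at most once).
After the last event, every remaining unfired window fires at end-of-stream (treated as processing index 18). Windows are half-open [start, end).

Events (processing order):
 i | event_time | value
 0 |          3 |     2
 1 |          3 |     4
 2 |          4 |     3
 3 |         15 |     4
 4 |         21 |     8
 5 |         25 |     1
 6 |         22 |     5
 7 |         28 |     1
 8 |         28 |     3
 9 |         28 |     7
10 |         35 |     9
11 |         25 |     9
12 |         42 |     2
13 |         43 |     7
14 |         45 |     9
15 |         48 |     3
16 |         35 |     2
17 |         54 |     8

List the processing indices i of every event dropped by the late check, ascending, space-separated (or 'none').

16

i=0 t=3 v=2: → [0,11); WM=−∞
i=1 t=3 v=4: → [0,11); WM=−∞
i=2 t=4 v=3: → [0,11); WM=2
i=3 t=15 v=4: → [14,25),[7,18); WM=2
i=4 t=21 v=8: → [21,32),[14,25); WM=2
i=5 t=25 v=1: → [21,32); WM=23; [0,11) fires=3 [7,18) fires=1
i=6 t=22 v=5: → [21,32),[14,25); WM=23
i=7 t=28 v=1: → [28,39),[21,32); WM=23
i=8 t=28 v=3: → [28,39),[21,32); WM=26; [14,25) fires=3
i=9 t=28 v=7: → [28,39),[21,32); WM=26
i=10 t=35 v=9: → [35,46),[28,39); WM=26
i=11 t=25 v=9: → [21,32); WM=33; [21,32) fires=7
i=12 t=42 v=2: → [42,53),[35,46); WM=33
i=13 t=43 v=7: → [42,53),[35,46); WM=33
i=14 t=45 v=9: → [42,53),[35,46); WM=43; [28,39) fires=4
i=15 t=48 v=3: → [42,53); WM=43
i=16 t=35 v=2: DROP (t<43-3); WM=43
i=17 t=54 v=8: → [49,60); WM=52; [35,46) fires=4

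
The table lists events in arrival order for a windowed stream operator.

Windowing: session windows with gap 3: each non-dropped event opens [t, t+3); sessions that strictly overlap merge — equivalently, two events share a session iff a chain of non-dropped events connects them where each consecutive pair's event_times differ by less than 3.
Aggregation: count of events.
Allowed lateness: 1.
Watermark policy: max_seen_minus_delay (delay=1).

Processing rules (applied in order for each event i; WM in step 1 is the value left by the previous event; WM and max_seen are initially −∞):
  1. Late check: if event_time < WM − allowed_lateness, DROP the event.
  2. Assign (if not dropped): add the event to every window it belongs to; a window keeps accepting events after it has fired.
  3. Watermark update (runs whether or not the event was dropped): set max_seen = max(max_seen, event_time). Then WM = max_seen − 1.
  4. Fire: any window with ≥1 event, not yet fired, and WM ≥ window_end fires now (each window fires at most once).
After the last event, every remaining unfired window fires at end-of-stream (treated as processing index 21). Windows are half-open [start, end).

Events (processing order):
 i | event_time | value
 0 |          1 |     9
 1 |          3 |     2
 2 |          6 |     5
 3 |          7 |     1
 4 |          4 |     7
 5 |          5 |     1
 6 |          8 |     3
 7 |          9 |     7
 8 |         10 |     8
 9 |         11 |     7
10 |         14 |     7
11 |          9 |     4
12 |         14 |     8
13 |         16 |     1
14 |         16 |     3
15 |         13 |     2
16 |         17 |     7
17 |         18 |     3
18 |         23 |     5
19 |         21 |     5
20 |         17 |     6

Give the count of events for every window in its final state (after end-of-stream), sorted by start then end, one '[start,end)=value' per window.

i=0 t=1 v=9: → [1,4); WM=0
i=1 t=3 v=2: → [1,6); WM=2
i=2 t=6 v=5: → [6,9); WM=5
i=3 t=7 v=1: → [6,10); WM=6
i=4 t=4 v=7: DROP (t<6-1); WM=6
i=5 t=5 v=1: → [1,10); WM=6
i=6 t=8 v=3: → [1,11); WM=7
i=7 t=9 v=7: → [1,12); WM=8
i=8 t=10 v=8: → [1,13); WM=9
i=9 t=11 v=7: → [1,14); WM=10
i=10 t=14 v=7: → [14,17); WM=13
i=11 t=9 v=4: DROP (t<13-1); WM=13
i=12 t=14 v=8: → [14,17); WM=13
i=13 t=16 v=1: → [14,19); WM=15
i=14 t=16 v=3: → [14,19); WM=15
i=15 t=13 v=2: DROP (t<15-1); WM=15
i=16 t=17 v=7: → [14,20); WM=16
i=17 t=18 v=3: → [14,21); WM=17
i=18 t=23 v=5: → [23,26); WM=22
i=19 t=21 v=5: → [21,26); WM=22
i=20 t=17 v=6: DROP (t<22-1); WM=22

[1,14)=9 [14,21)=6 [21,26)=2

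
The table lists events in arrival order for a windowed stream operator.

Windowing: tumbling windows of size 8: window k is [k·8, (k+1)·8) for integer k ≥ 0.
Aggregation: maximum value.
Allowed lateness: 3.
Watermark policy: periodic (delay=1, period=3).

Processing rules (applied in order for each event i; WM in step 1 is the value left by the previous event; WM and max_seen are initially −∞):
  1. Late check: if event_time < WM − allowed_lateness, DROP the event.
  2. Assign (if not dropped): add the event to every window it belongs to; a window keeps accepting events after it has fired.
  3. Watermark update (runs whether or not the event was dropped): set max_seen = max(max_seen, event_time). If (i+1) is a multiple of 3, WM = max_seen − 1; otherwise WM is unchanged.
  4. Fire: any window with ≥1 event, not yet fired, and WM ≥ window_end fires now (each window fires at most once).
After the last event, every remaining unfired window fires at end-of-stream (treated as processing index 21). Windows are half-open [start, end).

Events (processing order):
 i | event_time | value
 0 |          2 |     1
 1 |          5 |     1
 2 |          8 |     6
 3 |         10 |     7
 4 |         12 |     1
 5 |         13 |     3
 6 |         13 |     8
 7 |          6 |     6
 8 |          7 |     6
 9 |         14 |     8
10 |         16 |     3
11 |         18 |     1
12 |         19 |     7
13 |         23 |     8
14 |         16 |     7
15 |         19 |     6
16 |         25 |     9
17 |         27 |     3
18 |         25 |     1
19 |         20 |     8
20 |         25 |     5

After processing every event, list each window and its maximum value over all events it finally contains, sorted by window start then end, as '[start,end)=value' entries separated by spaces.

i=0 t=2 v=1: → [0,8); WM=−∞
i=1 t=5 v=1: → [0,8); WM=−∞
i=2 t=8 v=6: → [8,16); WM=7
i=3 t=10 v=7: → [8,16); WM=7
i=4 t=12 v=1: → [8,16); WM=7
i=5 t=13 v=3: → [8,16); WM=12; [0,8) fires=1
i=6 t=13 v=8: → [8,16); WM=12
i=7 t=6 v=6: DROP (t<12-3); WM=12
i=8 t=7 v=6: DROP (t<12-3); WM=12
i=9 t=14 v=8: → [8,16); WM=12
i=10 t=16 v=3: → [16,24); WM=12
i=11 t=18 v=1: → [16,24); WM=17; [8,16) fires=8
i=12 t=19 v=7: → [16,24); WM=17
i=13 t=23 v=8: → [16,24); WM=17
i=14 t=16 v=7: → [16,24); WM=22
i=15 t=19 v=6: → [16,24); WM=22
i=16 t=25 v=9: → [24,32); WM=22
i=17 t=27 v=3: → [24,32); WM=26; [16,24) fires=8
i=18 t=25 v=1: → [24,32); WM=26
i=19 t=20 v=8: DROP (t<26-3); WM=26
i=20 t=25 v=5: → [24,32); WM=26

[0,8)=1 [8,16)=8 [16,24)=8 [24,32)=9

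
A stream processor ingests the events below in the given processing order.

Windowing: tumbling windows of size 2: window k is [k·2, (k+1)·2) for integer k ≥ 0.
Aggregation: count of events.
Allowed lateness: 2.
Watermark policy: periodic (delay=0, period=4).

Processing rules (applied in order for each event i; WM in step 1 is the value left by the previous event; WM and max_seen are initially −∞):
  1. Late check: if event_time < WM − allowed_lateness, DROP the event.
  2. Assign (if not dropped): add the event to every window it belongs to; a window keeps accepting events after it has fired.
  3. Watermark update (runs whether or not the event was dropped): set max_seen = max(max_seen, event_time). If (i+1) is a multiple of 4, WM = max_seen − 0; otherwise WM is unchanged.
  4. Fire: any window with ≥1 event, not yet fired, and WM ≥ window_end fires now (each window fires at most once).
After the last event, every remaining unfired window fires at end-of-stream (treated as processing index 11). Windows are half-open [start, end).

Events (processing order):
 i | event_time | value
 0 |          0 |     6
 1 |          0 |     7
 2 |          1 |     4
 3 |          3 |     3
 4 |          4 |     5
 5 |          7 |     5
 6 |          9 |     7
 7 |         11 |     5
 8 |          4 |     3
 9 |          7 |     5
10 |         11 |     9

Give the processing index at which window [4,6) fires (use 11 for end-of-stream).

i=0 t=0 v=6: → [0,2); WM=−∞
i=1 t=0 v=7: → [0,2); WM=−∞
i=2 t=1 v=4: → [0,2); WM=−∞
i=3 t=3 v=3: → [2,4); WM=3; [0,2) fires=3
i=4 t=4 v=5: → [4,6); WM=3
i=5 t=7 v=5: → [6,8); WM=3
i=6 t=9 v=7: → [8,10); WM=3
i=7 t=11 v=5: → [10,12); WM=11; [2,4) fires=1 [4,6) fires=1 [6,8) fires=1 [8,10) fires=1
i=8 t=4 v=3: DROP (t<11-2); WM=11
i=9 t=7 v=5: DROP (t<11-2); WM=11
i=10 t=11 v=9: → [10,12); WM=11

7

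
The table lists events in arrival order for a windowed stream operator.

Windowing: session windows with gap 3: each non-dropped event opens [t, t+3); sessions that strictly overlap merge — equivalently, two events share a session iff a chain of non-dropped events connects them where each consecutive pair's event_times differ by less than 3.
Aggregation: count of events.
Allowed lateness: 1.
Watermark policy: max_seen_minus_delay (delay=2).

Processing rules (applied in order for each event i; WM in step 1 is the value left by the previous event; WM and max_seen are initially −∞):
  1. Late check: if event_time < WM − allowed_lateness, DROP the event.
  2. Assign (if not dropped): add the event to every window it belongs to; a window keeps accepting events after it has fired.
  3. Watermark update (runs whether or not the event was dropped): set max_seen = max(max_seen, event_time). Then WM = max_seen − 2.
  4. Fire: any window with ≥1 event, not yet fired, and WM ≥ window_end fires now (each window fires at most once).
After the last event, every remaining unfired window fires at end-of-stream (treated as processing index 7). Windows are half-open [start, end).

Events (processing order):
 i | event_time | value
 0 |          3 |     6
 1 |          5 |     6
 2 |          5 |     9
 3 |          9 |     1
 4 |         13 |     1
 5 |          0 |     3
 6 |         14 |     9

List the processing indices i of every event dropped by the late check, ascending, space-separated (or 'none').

i=0 t=3 v=6: → [3,6); WM=1
i=1 t=5 v=6: → [3,8); WM=3
i=2 t=5 v=9: → [3,8); WM=3
i=3 t=9 v=1: → [9,12); WM=7
i=4 t=13 v=1: → [13,16); WM=11
i=5 t=0 v=3: DROP (t<11-1); WM=11
i=6 t=14 v=9: → [13,17); WM=12

5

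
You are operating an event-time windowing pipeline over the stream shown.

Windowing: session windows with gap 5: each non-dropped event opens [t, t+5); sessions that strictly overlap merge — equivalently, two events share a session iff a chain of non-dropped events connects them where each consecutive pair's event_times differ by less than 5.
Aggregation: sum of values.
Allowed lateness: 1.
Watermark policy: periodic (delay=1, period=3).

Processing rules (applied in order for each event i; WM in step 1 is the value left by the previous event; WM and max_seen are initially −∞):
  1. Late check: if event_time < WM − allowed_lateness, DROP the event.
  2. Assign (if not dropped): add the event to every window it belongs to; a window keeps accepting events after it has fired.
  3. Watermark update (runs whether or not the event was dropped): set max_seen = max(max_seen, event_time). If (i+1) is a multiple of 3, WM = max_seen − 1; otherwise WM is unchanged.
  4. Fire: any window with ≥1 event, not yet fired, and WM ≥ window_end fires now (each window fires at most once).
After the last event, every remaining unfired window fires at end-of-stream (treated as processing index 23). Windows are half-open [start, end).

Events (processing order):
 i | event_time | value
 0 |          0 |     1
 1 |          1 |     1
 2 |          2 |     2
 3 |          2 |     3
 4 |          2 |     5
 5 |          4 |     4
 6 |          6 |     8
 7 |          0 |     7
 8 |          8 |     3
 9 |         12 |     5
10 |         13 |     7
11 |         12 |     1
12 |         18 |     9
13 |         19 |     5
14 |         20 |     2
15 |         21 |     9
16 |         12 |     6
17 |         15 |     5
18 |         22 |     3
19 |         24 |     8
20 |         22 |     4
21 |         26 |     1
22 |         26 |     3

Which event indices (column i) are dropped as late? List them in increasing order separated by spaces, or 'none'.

i=0 t=0 v=1: → [0,5); WM=−∞
i=1 t=1 v=1: → [0,6); WM=−∞
i=2 t=2 v=2: → [0,7); WM=1
i=3 t=2 v=3: → [0,7); WM=1
i=4 t=2 v=5: → [0,7); WM=1
i=5 t=4 v=4: → [0,9); WM=3
i=6 t=6 v=8: → [0,11); WM=3
i=7 t=0 v=7: DROP (t<3-1); WM=3
i=8 t=8 v=3: → [0,13); WM=7
i=9 t=12 v=5: → [0,17); WM=7
i=10 t=13 v=7: → [0,18); WM=7
i=11 t=12 v=1: → [0,18); WM=12
i=12 t=18 v=9: → [18,23); WM=12
i=13 t=19 v=5: → [18,24); WM=12
i=14 t=20 v=2: → [18,25); WM=19
i=15 t=21 v=9: → [18,26); WM=19
i=16 t=12 v=6: DROP (t<19-1); WM=19
i=17 t=15 v=5: DROP (t<19-1); WM=20
i=18 t=22 v=3: → [18,27); WM=20
i=19 t=24 v=8: → [18,29); WM=20
i=20 t=22 v=4: → [18,29); WM=23
i=21 t=26 v=1: → [18,31); WM=23
i=22 t=26 v=3: → [18,31); WM=23

7 16 17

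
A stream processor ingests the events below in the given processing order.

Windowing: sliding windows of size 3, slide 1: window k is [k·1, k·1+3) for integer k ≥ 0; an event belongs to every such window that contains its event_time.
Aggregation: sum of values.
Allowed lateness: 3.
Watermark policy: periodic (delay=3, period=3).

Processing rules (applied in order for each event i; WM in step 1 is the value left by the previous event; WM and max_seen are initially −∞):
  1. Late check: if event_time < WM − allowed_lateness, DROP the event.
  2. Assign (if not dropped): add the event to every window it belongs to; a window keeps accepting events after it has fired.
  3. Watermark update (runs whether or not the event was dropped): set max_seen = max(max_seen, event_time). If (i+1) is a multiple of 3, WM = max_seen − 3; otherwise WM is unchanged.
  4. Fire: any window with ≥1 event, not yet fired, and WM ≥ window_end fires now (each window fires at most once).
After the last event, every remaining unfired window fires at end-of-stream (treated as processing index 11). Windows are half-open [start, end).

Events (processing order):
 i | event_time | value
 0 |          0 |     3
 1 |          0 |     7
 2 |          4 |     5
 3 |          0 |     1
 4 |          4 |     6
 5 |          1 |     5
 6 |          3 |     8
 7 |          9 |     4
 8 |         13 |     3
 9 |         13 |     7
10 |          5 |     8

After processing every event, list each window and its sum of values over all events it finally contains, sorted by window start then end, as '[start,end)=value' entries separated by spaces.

i=0 t=0 v=3: → [0,3); WM=−∞
i=1 t=0 v=7: → [0,3); WM=−∞
i=2 t=4 v=5: → [4,7),[3,6),[2,5); WM=1
i=3 t=0 v=1: → [0,3); WM=1
i=4 t=4 v=6: → [4,7),[3,6),[2,5); WM=1
i=5 t=1 v=5: → [1,4),[0,3); WM=1
i=6 t=3 v=8: → [3,6),[2,5),[1,4); WM=1
i=7 t=9 v=4: → [9,12),[8,11),[7,10); WM=1
i=8 t=13 v=3: → [13,16),[12,15),[11,14); WM=10; [0,3) fires=16 [1,4) fires=13 [2,5) fires=19 [3,6) fires=19 [4,7) fires=11 [7,10) fires=4
i=9 t=13 v=7: → [13,16),[12,15),[11,14); WM=10
i=10 t=5 v=8: DROP (t<10-3); WM=10

[0,3)=16 [1,4)=13 [2,5)=19 [3,6)=19 [4,7)=11 [7,10)=4 [8,11)=4 [9,12)=4 [11,14)=10 [12,15)=10 [13,16)=10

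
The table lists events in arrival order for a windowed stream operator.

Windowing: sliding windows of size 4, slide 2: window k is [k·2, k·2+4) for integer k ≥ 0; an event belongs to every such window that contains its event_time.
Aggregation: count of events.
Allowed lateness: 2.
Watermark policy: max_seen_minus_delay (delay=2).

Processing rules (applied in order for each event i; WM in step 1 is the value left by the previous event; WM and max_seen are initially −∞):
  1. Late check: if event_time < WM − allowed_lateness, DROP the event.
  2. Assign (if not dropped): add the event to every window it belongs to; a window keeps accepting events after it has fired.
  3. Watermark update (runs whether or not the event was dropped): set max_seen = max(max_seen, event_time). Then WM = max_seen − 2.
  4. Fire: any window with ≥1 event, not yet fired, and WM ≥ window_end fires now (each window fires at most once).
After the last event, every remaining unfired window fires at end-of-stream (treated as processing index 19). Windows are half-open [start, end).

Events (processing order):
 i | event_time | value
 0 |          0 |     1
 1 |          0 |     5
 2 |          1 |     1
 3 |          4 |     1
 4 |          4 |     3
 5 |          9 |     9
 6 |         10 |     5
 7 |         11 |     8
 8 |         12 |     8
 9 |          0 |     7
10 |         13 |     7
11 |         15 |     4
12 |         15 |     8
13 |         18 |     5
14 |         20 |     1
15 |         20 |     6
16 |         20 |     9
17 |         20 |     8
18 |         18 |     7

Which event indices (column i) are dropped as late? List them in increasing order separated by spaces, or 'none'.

i=0 t=0 v=1: → [0,4); WM=-2
i=1 t=0 v=5: → [0,4); WM=-2
i=2 t=1 v=1: → [0,4); WM=-1
i=3 t=4 v=1: → [4,8),[2,6); WM=2
i=4 t=4 v=3: → [4,8),[2,6); WM=2
i=5 t=9 v=9: → [8,12),[6,10); WM=7; [0,4) fires=3 [2,6) fires=2
i=6 t=10 v=5: → [10,14),[8,12); WM=8; [4,8) fires=2
i=7 t=11 v=8: → [10,14),[8,12); WM=9
i=8 t=12 v=8: → [12,16),[10,14); WM=10; [6,10) fires=1
i=9 t=0 v=7: DROP (t<10-2); WM=10
i=10 t=13 v=7: → [12,16),[10,14); WM=11
i=11 t=15 v=4: → [14,18),[12,16); WM=13; [8,12) fires=3
i=12 t=15 v=8: → [14,18),[12,16); WM=13
i=13 t=18 v=5: → [18,22),[16,20); WM=16; [10,14) fires=4 [12,16) fires=4
i=14 t=20 v=1: → [20,24),[18,22); WM=18; [14,18) fires=2
i=15 t=20 v=6: → [20,24),[18,22); WM=18
i=16 t=20 v=9: → [20,24),[18,22); WM=18
i=17 t=20 v=8: → [20,24),[18,22); WM=18
i=18 t=18 v=7: → [18,22),[16,20); WM=18

9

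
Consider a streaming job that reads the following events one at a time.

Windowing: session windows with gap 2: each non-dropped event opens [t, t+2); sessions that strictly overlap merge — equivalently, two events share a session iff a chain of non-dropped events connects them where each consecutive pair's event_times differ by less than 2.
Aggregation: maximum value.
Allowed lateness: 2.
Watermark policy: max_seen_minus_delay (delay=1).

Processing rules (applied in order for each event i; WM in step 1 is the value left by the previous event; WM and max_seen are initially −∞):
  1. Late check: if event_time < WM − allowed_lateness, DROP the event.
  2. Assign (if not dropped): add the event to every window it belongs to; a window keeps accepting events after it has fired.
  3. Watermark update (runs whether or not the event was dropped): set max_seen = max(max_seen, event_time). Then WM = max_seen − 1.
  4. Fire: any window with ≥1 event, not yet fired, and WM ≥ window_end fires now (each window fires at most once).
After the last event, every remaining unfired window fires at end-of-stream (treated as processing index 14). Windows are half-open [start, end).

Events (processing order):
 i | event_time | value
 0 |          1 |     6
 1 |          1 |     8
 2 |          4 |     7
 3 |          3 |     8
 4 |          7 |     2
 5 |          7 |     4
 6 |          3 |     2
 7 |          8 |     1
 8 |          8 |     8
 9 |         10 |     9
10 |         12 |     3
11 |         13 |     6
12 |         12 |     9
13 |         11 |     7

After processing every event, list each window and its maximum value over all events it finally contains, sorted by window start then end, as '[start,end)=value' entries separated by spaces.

i=0 t=1 v=6: → [1,3); WM=0
i=1 t=1 v=8: → [1,3); WM=0
i=2 t=4 v=7: → [4,6); WM=3
i=3 t=3 v=8: → [3,6); WM=3
i=4 t=7 v=2: → [7,9); WM=6
i=5 t=7 v=4: → [7,9); WM=6
i=6 t=3 v=2: DROP (t<6-2); WM=6
i=7 t=8 v=1: → [7,10); WM=7
i=8 t=8 v=8: → [7,10); WM=7
i=9 t=10 v=9: → [10,12); WM=9
i=10 t=12 v=3: → [12,14); WM=11
i=11 t=13 v=6: → [12,15); WM=12
i=12 t=12 v=9: → [12,15); WM=12
i=13 t=11 v=7: → [10,15); WM=12

[1,3)=8 [3,6)=8 [7,10)=8 [10,15)=9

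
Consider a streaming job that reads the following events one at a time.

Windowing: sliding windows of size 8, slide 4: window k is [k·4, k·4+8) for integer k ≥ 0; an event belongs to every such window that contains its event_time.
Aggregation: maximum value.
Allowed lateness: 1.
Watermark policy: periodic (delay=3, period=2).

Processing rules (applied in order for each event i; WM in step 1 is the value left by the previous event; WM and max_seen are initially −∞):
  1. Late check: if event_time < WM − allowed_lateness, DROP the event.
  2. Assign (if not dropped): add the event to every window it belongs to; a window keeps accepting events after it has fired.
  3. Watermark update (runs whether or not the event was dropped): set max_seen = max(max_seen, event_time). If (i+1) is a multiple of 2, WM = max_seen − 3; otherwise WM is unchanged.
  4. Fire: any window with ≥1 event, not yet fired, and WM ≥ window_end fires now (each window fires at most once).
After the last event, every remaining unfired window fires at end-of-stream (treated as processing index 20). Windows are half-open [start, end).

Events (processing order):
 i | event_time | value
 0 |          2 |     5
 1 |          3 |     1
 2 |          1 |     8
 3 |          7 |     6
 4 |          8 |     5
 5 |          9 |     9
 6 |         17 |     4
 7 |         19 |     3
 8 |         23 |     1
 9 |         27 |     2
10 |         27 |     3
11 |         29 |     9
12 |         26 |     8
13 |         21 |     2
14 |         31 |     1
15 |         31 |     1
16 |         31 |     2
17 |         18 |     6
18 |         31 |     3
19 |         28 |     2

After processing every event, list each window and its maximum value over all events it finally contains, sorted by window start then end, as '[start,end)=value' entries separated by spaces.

i=0 t=2 v=5: → [0,8); WM=−∞
i=1 t=3 v=1: → [0,8); WM=0
i=2 t=1 v=8: → [0,8); WM=0
i=3 t=7 v=6: → [4,12),[0,8); WM=4
i=4 t=8 v=5: → [8,16),[4,12); WM=4
i=5 t=9 v=9: → [8,16),[4,12); WM=6
i=6 t=17 v=4: → [16,24),[12,20); WM=6
i=7 t=19 v=3: → [16,24),[12,20); WM=16; [0,8) fires=8 [4,12) fires=9 [8,16) fires=9
i=8 t=23 v=1: → [20,28),[16,24); WM=16
i=9 t=27 v=2: → [24,32),[20,28); WM=24; [12,20) fires=4 [16,24) fires=4
i=10 t=27 v=3: → [24,32),[20,28); WM=24
i=11 t=29 v=9: → [28,36),[24,32); WM=26
i=12 t=26 v=8: → [24,32),[20,28); WM=26
i=13 t=21 v=2: DROP (t<26-1); WM=26
i=14 t=31 v=1: → [28,36),[24,32); WM=26
i=15 t=31 v=1: → [28,36),[24,32); WM=28; [20,28) fires=8
i=16 t=31 v=2: → [28,36),[24,32); WM=28
i=17 t=18 v=6: DROP (t<28-1); WM=28
i=18 t=31 v=3: → [28,36),[24,32); WM=28
i=19 t=28 v=2: → [28,36),[24,32); WM=28

[0,8)=8 [4,12)=9 [8,16)=9 [12,20)=4 [16,24)=4 [20,28)=8 [24,32)=9 [28,36)=9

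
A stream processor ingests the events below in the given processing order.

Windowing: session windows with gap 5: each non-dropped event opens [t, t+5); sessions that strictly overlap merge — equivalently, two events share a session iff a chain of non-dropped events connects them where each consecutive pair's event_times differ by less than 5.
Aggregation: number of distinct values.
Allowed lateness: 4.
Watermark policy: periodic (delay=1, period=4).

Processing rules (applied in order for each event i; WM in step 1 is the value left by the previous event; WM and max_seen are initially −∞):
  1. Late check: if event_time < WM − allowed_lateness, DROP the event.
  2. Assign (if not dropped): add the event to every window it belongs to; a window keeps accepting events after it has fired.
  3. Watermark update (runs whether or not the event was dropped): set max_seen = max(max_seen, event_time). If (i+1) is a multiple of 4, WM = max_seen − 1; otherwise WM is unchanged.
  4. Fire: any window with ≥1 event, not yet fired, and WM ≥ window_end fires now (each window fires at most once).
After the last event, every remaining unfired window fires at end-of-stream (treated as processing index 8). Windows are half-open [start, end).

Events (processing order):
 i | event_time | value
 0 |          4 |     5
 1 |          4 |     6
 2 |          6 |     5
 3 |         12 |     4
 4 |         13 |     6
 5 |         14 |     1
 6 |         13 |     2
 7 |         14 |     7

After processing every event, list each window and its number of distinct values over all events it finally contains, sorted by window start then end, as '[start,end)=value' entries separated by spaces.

i=0 t=4 v=5: → [4,9); WM=−∞
i=1 t=4 v=6: → [4,9); WM=−∞
i=2 t=6 v=5: → [4,11); WM=−∞
i=3 t=12 v=4: → [12,17); WM=11
i=4 t=13 v=6: → [12,18); WM=11
i=5 t=14 v=1: → [12,19); WM=11
i=6 t=13 v=2: → [12,19); WM=11
i=7 t=14 v=7: → [12,19); WM=13

[4,11)=2 [12,19)=5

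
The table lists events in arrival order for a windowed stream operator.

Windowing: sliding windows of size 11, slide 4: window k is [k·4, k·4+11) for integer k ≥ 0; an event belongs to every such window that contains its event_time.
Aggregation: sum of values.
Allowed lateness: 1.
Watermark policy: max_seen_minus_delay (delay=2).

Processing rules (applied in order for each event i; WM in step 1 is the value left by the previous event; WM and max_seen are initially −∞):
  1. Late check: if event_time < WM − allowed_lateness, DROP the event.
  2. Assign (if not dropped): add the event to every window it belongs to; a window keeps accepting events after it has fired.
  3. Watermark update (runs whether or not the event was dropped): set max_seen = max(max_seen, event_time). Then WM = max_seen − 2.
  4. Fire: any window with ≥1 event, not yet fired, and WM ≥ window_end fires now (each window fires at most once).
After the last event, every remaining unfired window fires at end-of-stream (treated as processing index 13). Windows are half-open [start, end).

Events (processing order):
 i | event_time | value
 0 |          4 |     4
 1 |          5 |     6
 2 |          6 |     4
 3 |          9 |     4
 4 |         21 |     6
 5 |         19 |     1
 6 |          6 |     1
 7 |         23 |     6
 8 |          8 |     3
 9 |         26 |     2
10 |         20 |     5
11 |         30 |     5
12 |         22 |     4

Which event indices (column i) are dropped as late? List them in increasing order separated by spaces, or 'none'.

i=0 t=4 v=4: → [4,15),[0,11); WM=2
i=1 t=5 v=6: → [4,15),[0,11); WM=3
i=2 t=6 v=4: → [4,15),[0,11); WM=4
i=3 t=9 v=4: → [8,19),[4,15),[0,11); WM=7
i=4 t=21 v=6: → [20,31),[16,27),[12,23); WM=19; [0,11) fires=18 [4,15) fires=18 [8,19) fires=4
i=5 t=19 v=1: → [16,27),[12,23); WM=19
i=6 t=6 v=1: DROP (t<19-1); WM=19
i=7 t=23 v=6: → [20,31),[16,27); WM=21
i=8 t=8 v=3: DROP (t<21-1); WM=21
i=9 t=26 v=2: → [24,35),[20,31),[16,27); WM=24; [12,23) fires=7
i=10 t=20 v=5: DROP (t<24-1); WM=24
i=11 t=30 v=5: → [28,39),[24,35),[20,31); WM=28; [16,27) fires=15
i=12 t=22 v=4: DROP (t<28-1); WM=28

6 8 10 12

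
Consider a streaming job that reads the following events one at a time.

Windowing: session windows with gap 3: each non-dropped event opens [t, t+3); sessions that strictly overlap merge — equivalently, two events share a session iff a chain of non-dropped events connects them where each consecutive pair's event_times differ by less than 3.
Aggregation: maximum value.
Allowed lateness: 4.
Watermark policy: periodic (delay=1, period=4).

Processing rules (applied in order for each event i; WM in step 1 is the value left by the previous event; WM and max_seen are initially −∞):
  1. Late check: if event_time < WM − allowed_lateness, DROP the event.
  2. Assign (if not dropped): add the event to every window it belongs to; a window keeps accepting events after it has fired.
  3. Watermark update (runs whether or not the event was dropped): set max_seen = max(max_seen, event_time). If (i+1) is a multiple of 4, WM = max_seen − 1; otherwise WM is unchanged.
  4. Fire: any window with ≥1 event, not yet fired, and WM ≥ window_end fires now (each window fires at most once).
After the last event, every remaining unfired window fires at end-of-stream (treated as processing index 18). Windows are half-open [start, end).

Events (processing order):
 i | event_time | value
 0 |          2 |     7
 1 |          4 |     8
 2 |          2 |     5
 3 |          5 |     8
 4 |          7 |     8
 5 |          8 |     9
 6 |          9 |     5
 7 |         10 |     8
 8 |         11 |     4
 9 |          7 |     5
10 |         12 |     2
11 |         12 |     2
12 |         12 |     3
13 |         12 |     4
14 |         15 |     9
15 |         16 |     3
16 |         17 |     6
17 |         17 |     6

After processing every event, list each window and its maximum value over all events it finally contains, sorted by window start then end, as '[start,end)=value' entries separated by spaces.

[2,15)=9 [15,20)=9

i=0 t=2 v=7: → [2,5); WM=−∞
i=1 t=4 v=8: → [2,7); WM=−∞
i=2 t=2 v=5: → [2,7); WM=−∞
i=3 t=5 v=8: → [2,8); WM=4
i=4 t=7 v=8: → [2,10); WM=4
i=5 t=8 v=9: → [2,11); WM=4
i=6 t=9 v=5: → [2,12); WM=4
i=7 t=10 v=8: → [2,13); WM=9
i=8 t=11 v=4: → [2,14); WM=9
i=9 t=7 v=5: → [2,14); WM=9
i=10 t=12 v=2: → [2,15); WM=9
i=11 t=12 v=2: → [2,15); WM=11
i=12 t=12 v=3: → [2,15); WM=11
i=13 t=12 v=4: → [2,15); WM=11
i=14 t=15 v=9: → [15,18); WM=11
i=15 t=16 v=3: → [15,19); WM=15
i=16 t=17 v=6: → [15,20); WM=15
i=17 t=17 v=6: → [15,20); WM=15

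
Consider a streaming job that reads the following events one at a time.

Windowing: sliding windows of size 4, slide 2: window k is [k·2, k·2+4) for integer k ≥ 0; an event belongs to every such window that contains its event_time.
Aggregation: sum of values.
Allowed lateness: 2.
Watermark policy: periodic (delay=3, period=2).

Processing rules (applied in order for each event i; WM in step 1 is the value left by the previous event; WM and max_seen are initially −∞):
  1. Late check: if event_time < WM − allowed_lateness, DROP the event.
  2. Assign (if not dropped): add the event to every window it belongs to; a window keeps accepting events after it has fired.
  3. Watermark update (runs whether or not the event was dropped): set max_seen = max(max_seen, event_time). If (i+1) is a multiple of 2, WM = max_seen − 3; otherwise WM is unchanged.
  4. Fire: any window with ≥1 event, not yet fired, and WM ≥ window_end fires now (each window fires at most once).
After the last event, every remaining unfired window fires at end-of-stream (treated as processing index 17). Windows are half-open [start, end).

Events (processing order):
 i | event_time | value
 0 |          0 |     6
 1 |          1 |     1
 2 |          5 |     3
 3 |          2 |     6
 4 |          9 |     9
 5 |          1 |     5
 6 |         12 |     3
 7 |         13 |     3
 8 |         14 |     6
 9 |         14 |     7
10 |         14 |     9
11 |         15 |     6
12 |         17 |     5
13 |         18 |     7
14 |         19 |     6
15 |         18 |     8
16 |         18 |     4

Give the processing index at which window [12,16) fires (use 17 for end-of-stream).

15

i=0 t=0 v=6: → [0,4); WM=−∞
i=1 t=1 v=1: → [0,4); WM=-2
i=2 t=5 v=3: → [4,8),[2,6); WM=-2
i=3 t=2 v=6: → [2,6),[0,4); WM=2
i=4 t=9 v=9: → [8,12),[6,10); WM=2
i=5 t=1 v=5: → [0,4); WM=6; [0,4) fires=18 [2,6) fires=9
i=6 t=12 v=3: → [12,16),[10,14); WM=6
i=7 t=13 v=3: → [12,16),[10,14); WM=10; [4,8) fires=3 [6,10) fires=9
i=8 t=14 v=6: → [14,18),[12,16); WM=10
i=9 t=14 v=7: → [14,18),[12,16); WM=11
i=10 t=14 v=9: → [14,18),[12,16); WM=11
i=11 t=15 v=6: → [14,18),[12,16); WM=12; [8,12) fires=9
i=12 t=17 v=5: → [16,20),[14,18); WM=12
i=13 t=18 v=7: → [18,22),[16,20); WM=15; [10,14) fires=6
i=14 t=19 v=6: → [18,22),[16,20); WM=15
i=15 t=18 v=8: → [18,22),[16,20); WM=16; [12,16) fires=34
i=16 t=18 v=4: → [18,22),[16,20); WM=16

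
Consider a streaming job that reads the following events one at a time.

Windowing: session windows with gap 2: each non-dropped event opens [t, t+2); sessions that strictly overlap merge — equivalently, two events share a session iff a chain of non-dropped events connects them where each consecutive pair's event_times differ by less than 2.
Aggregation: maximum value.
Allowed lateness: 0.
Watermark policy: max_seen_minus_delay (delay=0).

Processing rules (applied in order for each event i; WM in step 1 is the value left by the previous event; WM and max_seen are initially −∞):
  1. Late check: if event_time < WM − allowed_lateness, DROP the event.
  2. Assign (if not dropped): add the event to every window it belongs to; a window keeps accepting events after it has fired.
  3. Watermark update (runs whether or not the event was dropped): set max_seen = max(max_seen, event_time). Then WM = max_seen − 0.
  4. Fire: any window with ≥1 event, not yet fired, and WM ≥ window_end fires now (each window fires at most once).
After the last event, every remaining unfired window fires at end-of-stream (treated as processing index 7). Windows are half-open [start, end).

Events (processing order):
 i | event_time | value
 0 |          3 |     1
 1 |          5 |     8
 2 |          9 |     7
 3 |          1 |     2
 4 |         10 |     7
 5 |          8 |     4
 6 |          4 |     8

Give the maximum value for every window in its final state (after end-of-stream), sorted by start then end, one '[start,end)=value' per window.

[3,5)=1 [5,7)=8 [9,12)=7

i=0 t=3 v=1: → [3,5); WM=3
i=1 t=5 v=8: → [5,7); WM=5
i=2 t=9 v=7: → [9,11); WM=9
i=3 t=1 v=2: DROP (t<9-0); WM=9
i=4 t=10 v=7: → [9,12); WM=10
i=5 t=8 v=4: DROP (t<10-0); WM=10
i=6 t=4 v=8: DROP (t<10-0); WM=10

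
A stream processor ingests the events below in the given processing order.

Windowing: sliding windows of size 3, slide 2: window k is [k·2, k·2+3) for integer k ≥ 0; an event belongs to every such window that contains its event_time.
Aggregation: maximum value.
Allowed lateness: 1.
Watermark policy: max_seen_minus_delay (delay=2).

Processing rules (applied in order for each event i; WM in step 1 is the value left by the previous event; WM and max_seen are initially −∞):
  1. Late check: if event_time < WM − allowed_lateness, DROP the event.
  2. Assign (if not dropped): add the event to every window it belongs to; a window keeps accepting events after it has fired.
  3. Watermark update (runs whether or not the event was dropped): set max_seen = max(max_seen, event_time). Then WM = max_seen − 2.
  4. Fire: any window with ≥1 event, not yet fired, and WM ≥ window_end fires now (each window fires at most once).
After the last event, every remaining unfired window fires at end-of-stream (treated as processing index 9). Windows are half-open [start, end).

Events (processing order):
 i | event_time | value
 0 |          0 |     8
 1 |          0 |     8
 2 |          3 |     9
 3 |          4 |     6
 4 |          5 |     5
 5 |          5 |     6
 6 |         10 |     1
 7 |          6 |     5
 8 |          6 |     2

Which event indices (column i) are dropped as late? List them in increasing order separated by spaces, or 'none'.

i=0 t=0 v=8: → [0,3); WM=-2
i=1 t=0 v=8: → [0,3); WM=-2
i=2 t=3 v=9: → [2,5); WM=1
i=3 t=4 v=6: → [4,7),[2,5); WM=2
i=4 t=5 v=5: → [4,7); WM=3; [0,3) fires=8
i=5 t=5 v=6: → [4,7); WM=3
i=6 t=10 v=1: → [10,13),[8,11); WM=8; [2,5) fires=9 [4,7) fires=6
i=7 t=6 v=5: DROP (t<8-1); WM=8
i=8 t=6 v=2: DROP (t<8-1); WM=8

7 8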